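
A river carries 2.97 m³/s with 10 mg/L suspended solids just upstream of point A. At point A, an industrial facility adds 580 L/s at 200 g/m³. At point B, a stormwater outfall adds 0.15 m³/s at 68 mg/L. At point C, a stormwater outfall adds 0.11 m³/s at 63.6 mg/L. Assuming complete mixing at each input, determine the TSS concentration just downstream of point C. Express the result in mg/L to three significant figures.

42.8 mg/L

580 L/s = 0.58 m³/s.
After input A: C = (2.97·10 + 0.58·200) / 3.55 = 41.04 mg/L.
After input B: C = (3.55·41.04 + 0.15·68) / 3.7 = 42.14 mg/L.
After input C: C = (3.7·42.14 + 0.11·63.6) / 3.81 = 42.75 mg/L.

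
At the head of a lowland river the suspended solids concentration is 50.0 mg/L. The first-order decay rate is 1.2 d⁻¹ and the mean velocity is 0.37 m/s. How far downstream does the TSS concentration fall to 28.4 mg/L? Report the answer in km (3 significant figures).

15.1 km

From C = C₀·e^(−kt), t = ln(C₀/C)/k = ln(50.0/28.4)/1.2 = 0.5656/1.2 = 0.4714 d.
Distance = v·t = 0.37 m/s × 4.073e+04 s = 1.507e+04 m = 15.07 km.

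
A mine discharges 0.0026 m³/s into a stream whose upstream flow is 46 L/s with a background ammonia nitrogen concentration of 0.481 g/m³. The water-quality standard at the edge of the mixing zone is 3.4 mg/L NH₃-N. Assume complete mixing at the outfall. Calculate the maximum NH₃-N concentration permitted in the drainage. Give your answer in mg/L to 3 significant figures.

46 L/s = 0.046 m³/s.
Mass balance: 3.4·0.0486 = 0.0026·Cₑ + 0.046·0.481.
Cₑ = (0.1652 − 0.02213) / 0.0026 = 55.04 mg/L.

55.0 mg/L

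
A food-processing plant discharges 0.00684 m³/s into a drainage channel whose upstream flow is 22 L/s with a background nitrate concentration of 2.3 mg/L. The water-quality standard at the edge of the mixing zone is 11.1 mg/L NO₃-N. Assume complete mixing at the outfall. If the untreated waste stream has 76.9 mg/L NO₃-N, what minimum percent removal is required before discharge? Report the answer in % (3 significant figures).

48.8 %

22 L/s = 0.022 m³/s.
Mass balance: 11.1·0.02884 = 0.00684·Cₑ + 0.022·2.3.
Cₑ = (0.3201 − 0.0506) / 0.00684 = 39.4 mg/L.
Required removal = 1 − 39.4/76.9 = 48.76 %.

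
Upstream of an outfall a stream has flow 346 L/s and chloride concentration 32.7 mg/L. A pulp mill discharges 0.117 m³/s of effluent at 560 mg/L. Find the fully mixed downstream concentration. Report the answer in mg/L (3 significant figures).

346 L/s = 0.346 m³/s.
By mass balance at complete mixing, C = (0.117·560 + 0.346·32.7) / (0.117 + 0.346) = 76.83/0.463 = 165.9 mg/L.

166 mg/L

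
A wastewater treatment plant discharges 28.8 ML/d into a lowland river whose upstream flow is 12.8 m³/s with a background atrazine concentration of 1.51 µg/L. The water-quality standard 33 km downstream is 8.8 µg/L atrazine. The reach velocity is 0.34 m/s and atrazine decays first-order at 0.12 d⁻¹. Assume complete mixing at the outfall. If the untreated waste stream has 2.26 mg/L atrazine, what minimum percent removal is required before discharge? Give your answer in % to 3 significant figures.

28.8 ML/d = 0.3333 m³/s.
1.51 µg/L = 0.00151 mg/L.
8.8 µg/L = 0.0088 mg/L.
Travel time to the compliance point: t = 3.3e+04/0.34 = 9.706e+04 s = 1.123 d; decay factor exp(−0.12·1.123) = 0.8739.
So the concentration just after mixing may be at most 0.0088/0.8739 = 0.01007 mg/L.
Mass balance: 0.01007·13.13 = 0.3333·Cₑ + 12.8·0.00151.
Cₑ = (0.1323 − 0.01933) / 0.3333 = 0.3388 mg/L.
Required removal = 1 − 0.3388/2.26 = 85.01 %.

85.0 %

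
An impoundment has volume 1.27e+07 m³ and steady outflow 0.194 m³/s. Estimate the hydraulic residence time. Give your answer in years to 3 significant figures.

2.07 yr

Q = 0.194 m³/s × 3.156e+07 s/yr = 6.122e+06 m³/yr.
Hydraulic residence time τ = V/Q = 1.27e+07/6.122e+06 = 2.074 yr.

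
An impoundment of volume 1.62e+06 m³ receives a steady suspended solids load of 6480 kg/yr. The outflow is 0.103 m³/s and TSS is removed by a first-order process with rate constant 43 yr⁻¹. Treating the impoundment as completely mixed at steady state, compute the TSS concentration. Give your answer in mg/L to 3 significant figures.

0.0889 mg/L

Outflow Q = 0.103 m³/s × 3.156e+07 s/yr = 3.25e+06 m³/yr.
Steady-state CSTR mass balance: W = Q·C + k·V·C, so C = W/(Q + kV).
Q + kV = 3.25e+06 + 43·1.62e+06 = 7.291e+07 m³/yr.
C = 6480/7.291e+07 = 8.888e-05 kg/m³ = 0.08888 mg/L.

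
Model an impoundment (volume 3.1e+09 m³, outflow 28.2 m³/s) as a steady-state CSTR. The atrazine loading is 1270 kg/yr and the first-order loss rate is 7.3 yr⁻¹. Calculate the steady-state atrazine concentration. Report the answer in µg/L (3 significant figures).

Outflow Q = 28.2 m³/s × 3.156e+07 s/yr = 8.899e+08 m³/yr.
Steady-state CSTR mass balance: W = Q·C + k·V·C, so C = W/(Q + kV).
Q + kV = 8.899e+08 + 7.3·3.1e+09 = 2.352e+10 m³/yr.
C = 1270/2.352e+10 = 5.4e-08 kg/m³ = 5.4e-05 mg/L = 0.054 µg/L.

0.0540 µg/L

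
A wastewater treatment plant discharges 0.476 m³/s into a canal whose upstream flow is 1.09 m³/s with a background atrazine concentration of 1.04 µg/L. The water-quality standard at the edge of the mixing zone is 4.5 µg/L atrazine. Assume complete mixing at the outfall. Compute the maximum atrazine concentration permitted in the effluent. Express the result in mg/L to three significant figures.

1.04 µg/L = 0.00104 mg/L.
4.5 µg/L = 0.0045 mg/L.
Mass balance: 0.0045·1.566 = 0.476·Cₑ + 1.09·0.00104.
Cₑ = (0.007047 − 0.001134) / 0.476 = 0.01242 mg/L.

0.0124 mg/L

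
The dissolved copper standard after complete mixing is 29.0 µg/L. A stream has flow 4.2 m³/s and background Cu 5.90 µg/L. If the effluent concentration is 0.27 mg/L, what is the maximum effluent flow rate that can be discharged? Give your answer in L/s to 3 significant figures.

5.90 µg/L = 0.0059 mg/L.
29.0 µg/L = 0.029 mg/L.
Mass balance at complete mixing: C_std·(Q_w + Q_r) = Q_w·C_e + Q_r·C_b.
Rearranging, Q_w = Q_r·(C_std − C_b)/(C_e − C_std) = 4.2·(0.029 − 0.0059) / (0.27 − 0.029) = 0.4026 m³/s.
= 402.6 L/s.

403 L/s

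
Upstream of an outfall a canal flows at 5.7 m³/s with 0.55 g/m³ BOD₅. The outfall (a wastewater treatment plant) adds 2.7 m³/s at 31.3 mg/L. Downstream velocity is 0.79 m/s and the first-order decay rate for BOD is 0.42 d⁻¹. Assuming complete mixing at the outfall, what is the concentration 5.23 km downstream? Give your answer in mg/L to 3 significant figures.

10.1 mg/L

After complete mixing, C₀ = (2.7·31.3 + 5.7·0.55) / 8.4 = 10.43 mg/L.
Travel time t = 5230 m / 0.79 m/s = 6620 s = 0.07662 d.
C = 10.43·exp(−0.42·0.07662) = 10.43·0.9683 = 10.1 mg/L.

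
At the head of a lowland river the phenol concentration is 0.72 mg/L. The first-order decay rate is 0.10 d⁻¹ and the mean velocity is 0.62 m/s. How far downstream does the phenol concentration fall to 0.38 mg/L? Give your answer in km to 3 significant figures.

342 km

From C = C₀·e^(−kt), t = ln(C₀/C)/k = ln(0.72/0.38)/0.10 = 0.6391/0.10 = 6.391 d.
Distance = v·t = 0.62 m/s × 5.522e+05 s = 3.423e+05 m = 342.3 km.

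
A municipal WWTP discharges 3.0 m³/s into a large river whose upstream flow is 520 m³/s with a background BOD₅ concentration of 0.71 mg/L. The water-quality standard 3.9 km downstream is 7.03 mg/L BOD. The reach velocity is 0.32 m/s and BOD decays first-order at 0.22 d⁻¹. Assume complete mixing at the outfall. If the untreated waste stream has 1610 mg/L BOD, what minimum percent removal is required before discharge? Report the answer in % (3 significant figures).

Travel time to the compliance point: t = 3900/0.32 = 1.219e+04 s = 0.1411 d; decay factor exp(−0.22·0.1411) = 0.9694.
So the concentration just after mixing may be at most 7.03/0.9694 = 7.252 mg/L.
Mass balance: 7.252·523 = 3·Cₑ + 520·0.71.
Cₑ = (3793 − 369.2) / 3 = 1141 mg/L.
Required removal = 1 − 1141/1610 = 29.12 %.

29.1 %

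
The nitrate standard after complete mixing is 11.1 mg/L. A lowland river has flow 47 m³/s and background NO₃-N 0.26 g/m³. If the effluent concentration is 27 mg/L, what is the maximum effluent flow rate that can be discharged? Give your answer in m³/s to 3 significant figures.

Mass balance at complete mixing: C_std·(Q_w + Q_r) = Q_w·C_e + Q_r·C_b.
Rearranging, Q_w = Q_r·(C_std − C_b)/(C_e − C_std) = 47·(11.1 − 0.26) / (27 − 11.1) = 32.04 m³/s.

32.0 m³/s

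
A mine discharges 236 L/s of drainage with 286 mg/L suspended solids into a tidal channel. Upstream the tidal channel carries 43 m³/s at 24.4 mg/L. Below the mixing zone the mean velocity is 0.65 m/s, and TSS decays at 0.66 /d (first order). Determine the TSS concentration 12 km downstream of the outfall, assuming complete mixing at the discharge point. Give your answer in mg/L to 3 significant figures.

236 L/s = 0.236 m³/s.
After complete mixing, C₀ = (0.236·286 + 43·24.4) / 43.24 = 25.83 mg/L.
Travel time t = 1.2e+04 m / 0.65 m/s = 1.846e+04 s = 0.2137 d.
C = 25.83·exp(−0.66·0.2137) = 25.83·0.8685 = 22.43 mg/L.

22.4 mg/L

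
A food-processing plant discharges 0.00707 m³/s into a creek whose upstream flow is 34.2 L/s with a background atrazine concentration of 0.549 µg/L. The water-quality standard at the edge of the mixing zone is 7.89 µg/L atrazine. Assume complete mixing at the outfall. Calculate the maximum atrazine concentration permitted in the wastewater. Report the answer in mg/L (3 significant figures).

0.0434 mg/L

34.2 L/s = 0.0342 m³/s.
0.549 µg/L = 0.000549 mg/L.
7.89 µg/L = 0.00789 mg/L.
Mass balance: 0.00789·0.04127 = 0.00707·Cₑ + 0.0342·0.000549.
Cₑ = (0.0003256 − 1.878e-05) / 0.00707 = 0.0434 mg/L.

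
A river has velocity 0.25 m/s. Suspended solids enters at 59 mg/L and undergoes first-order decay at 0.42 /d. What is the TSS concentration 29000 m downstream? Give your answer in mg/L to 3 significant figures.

Travel time t = 29000 m / 0.25 m/s = 2.9e+04/0.25 = 1.16e+05 s = 1.343 d.
First-order decay: C = 59·exp(−0.42·1.343) = 59·0.569 = 33.57 mg/L.

33.6 mg/L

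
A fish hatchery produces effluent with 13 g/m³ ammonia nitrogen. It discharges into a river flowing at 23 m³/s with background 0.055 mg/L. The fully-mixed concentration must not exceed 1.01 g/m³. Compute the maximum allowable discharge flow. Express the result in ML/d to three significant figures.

158 ML/d

Mass balance at complete mixing: C_std·(Q_w + Q_r) = Q_w·C_e + Q_r·C_b.
Rearranging, Q_w = Q_r·(C_std − C_b)/(C_e − C_std) = 23·(1.01 − 0.055) / (13 − 1.01) = 1.832 m³/s.
= 158.3 ML/d.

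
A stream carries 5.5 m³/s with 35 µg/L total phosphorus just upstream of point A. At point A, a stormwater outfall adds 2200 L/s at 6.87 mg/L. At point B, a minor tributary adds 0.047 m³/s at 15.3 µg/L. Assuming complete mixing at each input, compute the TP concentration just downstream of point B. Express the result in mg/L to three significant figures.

35 µg/L = 0.035 mg/L.
2200 L/s = 2.2 m³/s.
After input A: C = (5.5·0.035 + 2.2·6.87) / 7.7 = 1.988 mg/L.
15.3 µg/L = 0.0153 mg/L.
After input B: C = (7.7·1.988 + 0.047·0.0153) / 7.747 = 1.976 mg/L.

1.98 mg/L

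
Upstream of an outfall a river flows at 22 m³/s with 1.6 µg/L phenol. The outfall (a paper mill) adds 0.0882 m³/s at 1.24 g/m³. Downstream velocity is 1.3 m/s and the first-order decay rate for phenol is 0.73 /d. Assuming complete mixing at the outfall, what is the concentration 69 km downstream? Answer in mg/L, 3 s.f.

1.6 µg/L = 0.0016 mg/L.
After complete mixing, C₀ = (0.0882·1.24 + 22·0.0016) / 22.09 = 0.006545 mg/L.
Travel time t = 6.9e+04 m / 1.3 m/s = 5.308e+04 s = 0.6143 d.
C = 0.006545·exp(−0.73·0.6143) = 0.006545·0.6386 = 0.00418 mg/L.

0.00418 mg/L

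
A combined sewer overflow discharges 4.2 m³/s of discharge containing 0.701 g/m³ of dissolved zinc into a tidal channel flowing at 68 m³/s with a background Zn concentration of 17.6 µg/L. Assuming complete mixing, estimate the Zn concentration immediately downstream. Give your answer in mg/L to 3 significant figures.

17.6 µg/L = 0.0176 mg/L.
By mass balance at complete mixing, C = (4.2·0.701 + 68·0.0176) / (4.2 + 68) = 4.141/72.2 = 0.05735 mg/L.

0.0574 mg/L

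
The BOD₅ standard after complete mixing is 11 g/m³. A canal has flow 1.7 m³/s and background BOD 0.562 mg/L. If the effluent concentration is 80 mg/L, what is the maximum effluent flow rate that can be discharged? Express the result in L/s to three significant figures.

257 L/s

Mass balance at complete mixing: C_std·(Q_w + Q_r) = Q_w·C_e + Q_r·C_b.
Rearranging, Q_w = Q_r·(C_std − C_b)/(C_e − C_std) = 1.7·(11 − 0.562) / (80 − 11) = 0.2572 m³/s.
= 257.2 L/s.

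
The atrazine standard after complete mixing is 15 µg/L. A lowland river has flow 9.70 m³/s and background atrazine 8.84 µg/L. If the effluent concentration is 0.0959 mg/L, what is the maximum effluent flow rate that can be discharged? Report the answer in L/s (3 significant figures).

8.84 µg/L = 0.00884 mg/L.
15 µg/L = 0.015 mg/L.
Mass balance at complete mixing: C_std·(Q_w + Q_r) = Q_w·C_e + Q_r·C_b.
Rearranging, Q_w = Q_r·(C_std − C_b)/(C_e − C_std) = 9.70·(0.015 − 0.00884) / (0.0959 − 0.015) = 0.7386 m³/s.
= 738.6 L/s.

739 L/s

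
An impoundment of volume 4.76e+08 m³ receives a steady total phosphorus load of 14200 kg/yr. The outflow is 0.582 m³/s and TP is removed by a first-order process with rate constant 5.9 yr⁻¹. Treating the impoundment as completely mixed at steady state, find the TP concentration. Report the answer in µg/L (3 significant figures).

5.02 µg/L

Outflow Q = 0.582 m³/s × 3.156e+07 s/yr = 1.837e+07 m³/yr.
Steady-state CSTR mass balance: W = Q·C + k·V·C, so C = W/(Q + kV).
Q + kV = 1.837e+07 + 5.9·4.76e+08 = 2.827e+09 m³/yr.
C = 14200/2.827e+09 = 5.023e-06 kg/m³ = 0.005023 mg/L = 5.023 µg/L.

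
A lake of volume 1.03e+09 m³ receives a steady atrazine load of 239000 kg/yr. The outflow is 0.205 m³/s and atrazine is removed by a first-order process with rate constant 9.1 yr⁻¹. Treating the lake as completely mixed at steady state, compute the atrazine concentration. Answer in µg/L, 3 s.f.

25.5 µg/L

Outflow Q = 0.205 m³/s × 3.156e+07 s/yr = 6.469e+06 m³/yr.
Steady-state CSTR mass balance: W = Q·C + k·V·C, so C = W/(Q + kV).
Q + kV = 6.469e+06 + 9.1·1.03e+09 = 9.379e+09 m³/yr.
C = 239000/9.379e+09 = 2.548e-05 kg/m³ = 0.02548 mg/L = 25.48 µg/L.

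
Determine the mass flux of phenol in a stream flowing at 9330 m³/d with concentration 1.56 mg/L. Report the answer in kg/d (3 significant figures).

14.6 kg/d

9330 m³/d = 0.108 m³/s.
Mass flux = Q·C = 0.108 m³/s × 1.56 g/m³ = 0.1685 g/s.
= 0.1685 g/s × 86.4 = 14.55 kg/d.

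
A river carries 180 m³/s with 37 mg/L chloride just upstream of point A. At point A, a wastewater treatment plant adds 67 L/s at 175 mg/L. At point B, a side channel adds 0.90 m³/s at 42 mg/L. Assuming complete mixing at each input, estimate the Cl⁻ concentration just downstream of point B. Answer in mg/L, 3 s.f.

67 L/s = 0.067 m³/s.
After input A: C = (180·37 + 0.067·175) / 180.1 = 37.05 mg/L.
After input B: C = (180.1·37.05 + 0.9·42) / 181 = 37.08 mg/L.

37.1 mg/L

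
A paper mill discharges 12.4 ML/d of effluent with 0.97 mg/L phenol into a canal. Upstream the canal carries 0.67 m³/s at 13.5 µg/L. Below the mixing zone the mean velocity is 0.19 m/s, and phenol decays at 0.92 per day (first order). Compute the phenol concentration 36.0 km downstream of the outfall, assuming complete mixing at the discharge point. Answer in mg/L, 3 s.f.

0.0242 mg/L

12.4 ML/d = 0.1435 m³/s.
13.5 µg/L = 0.0135 mg/L.
After complete mixing, C₀ = (0.1435·0.97 + 0.67·0.0135) / 0.8135 = 0.1822 mg/L.
Travel time t = 3.6e+04 m / 0.19 m/s = 1.895e+05 s = 2.193 d.
C = 0.1822·exp(−0.92·2.193) = 0.1822·0.133 = 0.02423 mg/L.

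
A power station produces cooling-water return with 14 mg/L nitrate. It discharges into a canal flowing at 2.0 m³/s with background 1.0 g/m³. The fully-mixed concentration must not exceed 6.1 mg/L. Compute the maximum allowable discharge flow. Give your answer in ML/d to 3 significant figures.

112 ML/d

Mass balance at complete mixing: C_std·(Q_w + Q_r) = Q_w·C_e + Q_r·C_b.
Rearranging, Q_w = Q_r·(C_std − C_b)/(C_e − C_std) = 2.0·(6.1 − 1) / (14 − 6.1) = 1.291 m³/s.
= 111.6 ML/d.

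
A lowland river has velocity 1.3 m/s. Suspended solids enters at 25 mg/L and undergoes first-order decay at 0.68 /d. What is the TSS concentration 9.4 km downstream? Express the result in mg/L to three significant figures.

Travel time t = 9.4 km / 1.3 m/s = 9400/1.3 = 7231 s = 0.08369 d.
First-order decay: C = 25·exp(−0.68·0.08369) = 25·0.9447 = 23.62 mg/L.

23.6 mg/L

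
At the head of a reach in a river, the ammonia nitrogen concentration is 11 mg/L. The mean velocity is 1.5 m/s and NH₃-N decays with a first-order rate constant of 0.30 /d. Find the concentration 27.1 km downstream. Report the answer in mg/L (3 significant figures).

Travel time t = 27.1 km / 1.5 m/s = 2.71e+04/1.5 = 1.807e+04 s = 0.2091 d.
First-order decay: C = 11·exp(−0.30·0.2091) = 11·0.9392 = 10.33 mg/L.

10.3 mg/L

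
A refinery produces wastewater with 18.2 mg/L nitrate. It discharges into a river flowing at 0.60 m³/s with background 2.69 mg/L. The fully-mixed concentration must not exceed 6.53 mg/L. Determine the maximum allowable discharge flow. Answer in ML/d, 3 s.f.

Mass balance at complete mixing: C_std·(Q_w + Q_r) = Q_w·C_e + Q_r·C_b.
Rearranging, Q_w = Q_r·(C_std − C_b)/(C_e − C_std) = 0.60·(6.53 − 2.69) / (18.2 − 6.53) = 0.1974 m³/s.
= 17.06 ML/d.

17.1 ML/d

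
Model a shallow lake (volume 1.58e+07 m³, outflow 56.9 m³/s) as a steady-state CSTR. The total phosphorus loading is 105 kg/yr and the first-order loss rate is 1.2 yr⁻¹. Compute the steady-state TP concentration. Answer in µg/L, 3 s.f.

0.0579 µg/L

Outflow Q = 56.9 m³/s × 3.156e+07 s/yr = 1.796e+09 m³/yr.
Steady-state CSTR mass balance: W = Q·C + k·V·C, so C = W/(Q + kV).
Q + kV = 1.796e+09 + 1.2·1.58e+07 = 1.815e+09 m³/yr.
C = 105/1.815e+09 = 5.786e-08 kg/m³ = 5.786e-05 mg/L = 0.05786 µg/L.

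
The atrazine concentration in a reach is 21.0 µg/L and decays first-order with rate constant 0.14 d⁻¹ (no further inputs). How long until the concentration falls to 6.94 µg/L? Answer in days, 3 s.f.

t = ln(C₀/C)/k = ln(21.0/6.94)/0.14 = 1.107/0.14 = 7.909 d.

7.91 d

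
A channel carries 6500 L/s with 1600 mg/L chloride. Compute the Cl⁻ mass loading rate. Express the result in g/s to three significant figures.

6500 L/s = 6.5 m³/s.
Mass flux = Q·C = 6.5 m³/s × 1600 g/m³ = 1.04e+04 g/s.

10400 g/s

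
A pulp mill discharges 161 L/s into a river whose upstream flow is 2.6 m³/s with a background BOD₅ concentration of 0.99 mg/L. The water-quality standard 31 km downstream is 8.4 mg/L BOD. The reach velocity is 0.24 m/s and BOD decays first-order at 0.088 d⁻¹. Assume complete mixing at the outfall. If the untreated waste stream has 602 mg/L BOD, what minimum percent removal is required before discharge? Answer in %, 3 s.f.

75.4 %

161 L/s = 0.161 m³/s.
Travel time to the compliance point: t = 3.1e+04/0.24 = 1.292e+05 s = 1.495 d; decay factor exp(−0.088·1.495) = 0.8767.
So the concentration just after mixing may be at most 8.4/0.8767 = 9.581 mg/L.
Mass balance: 9.581·2.761 = 0.161·Cₑ + 2.6·0.99.
Cₑ = (26.45 − 2.574) / 0.161 = 148.3 mg/L.
Required removal = 1 − 148.3/602 = 75.36 %.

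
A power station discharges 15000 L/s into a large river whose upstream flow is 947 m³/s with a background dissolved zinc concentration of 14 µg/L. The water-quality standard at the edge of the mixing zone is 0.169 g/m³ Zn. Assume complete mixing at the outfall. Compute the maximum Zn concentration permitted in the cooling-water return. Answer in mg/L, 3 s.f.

15000 L/s = 15 m³/s.
14 µg/L = 0.014 mg/L.
Mass balance: 0.169·962 = 15·Cₑ + 947·0.014.
Cₑ = (162.6 − 13.26) / 15 = 9.955 mg/L.

9.95 mg/L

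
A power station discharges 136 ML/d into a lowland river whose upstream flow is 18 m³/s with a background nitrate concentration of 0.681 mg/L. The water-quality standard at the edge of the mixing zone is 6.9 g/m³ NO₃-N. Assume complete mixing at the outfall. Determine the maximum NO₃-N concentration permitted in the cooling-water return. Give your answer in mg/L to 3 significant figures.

136 ML/d = 1.574 m³/s.
Mass balance: 6.9·19.57 = 1.574·Cₑ + 18·0.681.
Cₑ = (135.1 − 12.26) / 1.574 = 78.02 mg/L.

78.0 mg/L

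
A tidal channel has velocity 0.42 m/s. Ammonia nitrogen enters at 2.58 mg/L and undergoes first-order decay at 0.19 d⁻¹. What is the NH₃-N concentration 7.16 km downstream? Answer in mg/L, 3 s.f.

2.49 mg/L

Travel time t = 7.16 km / 0.42 m/s = 7160/0.42 = 1.705e+04 s = 0.1973 d.
First-order decay: C = 2.58·exp(−0.19·0.1973) = 2.58·0.9632 = 2.485 mg/L.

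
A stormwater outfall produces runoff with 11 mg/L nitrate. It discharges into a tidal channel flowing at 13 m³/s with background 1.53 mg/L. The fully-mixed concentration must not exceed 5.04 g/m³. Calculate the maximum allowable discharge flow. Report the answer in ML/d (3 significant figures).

Mass balance at complete mixing: C_std·(Q_w + Q_r) = Q_w·C_e + Q_r·C_b.
Rearranging, Q_w = Q_r·(C_std − C_b)/(C_e − C_std) = 13·(5.04 − 1.53) / (11 − 5.04) = 7.656 m³/s.
= 661.5 ML/d.

661 ML/d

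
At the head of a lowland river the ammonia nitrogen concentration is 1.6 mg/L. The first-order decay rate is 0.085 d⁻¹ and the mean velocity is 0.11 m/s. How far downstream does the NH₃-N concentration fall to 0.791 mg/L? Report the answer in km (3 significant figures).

78.8 km

From C = C₀·e^(−kt), t = ln(C₀/C)/k = ln(1.6/0.791)/0.085 = 0.7045/0.085 = 8.288 d.
Distance = v·t = 0.11 m/s × 7.161e+05 s = 7.877e+04 m = 78.77 km.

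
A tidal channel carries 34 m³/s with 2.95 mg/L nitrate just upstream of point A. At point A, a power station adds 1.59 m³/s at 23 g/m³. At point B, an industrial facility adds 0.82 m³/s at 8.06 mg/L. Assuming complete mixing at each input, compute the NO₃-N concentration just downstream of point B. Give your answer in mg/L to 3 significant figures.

3.94 mg/L

After input A: C = (34·2.95 + 1.59·23) / 35.59 = 3.846 mg/L.
After input B: C = (35.59·3.846 + 0.82·8.06) / 36.41 = 3.941 mg/L.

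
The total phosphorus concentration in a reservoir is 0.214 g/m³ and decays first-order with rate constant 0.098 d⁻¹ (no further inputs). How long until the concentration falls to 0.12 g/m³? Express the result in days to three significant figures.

t = ln(C₀/C)/k = ln(0.214/0.12)/0.098 = 0.5785/0.098 = 5.903 d.

5.90 d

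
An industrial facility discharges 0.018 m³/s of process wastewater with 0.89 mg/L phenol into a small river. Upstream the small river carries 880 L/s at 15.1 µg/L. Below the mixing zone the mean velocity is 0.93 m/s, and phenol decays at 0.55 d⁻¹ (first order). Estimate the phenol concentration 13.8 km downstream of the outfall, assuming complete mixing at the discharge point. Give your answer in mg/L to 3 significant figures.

0.0297 mg/L

880 L/s = 0.88 m³/s.
15.1 µg/L = 0.0151 mg/L.
After complete mixing, C₀ = (0.018·0.89 + 0.88·0.0151) / 0.898 = 0.03264 mg/L.
Travel time t = 1.38e+04 m / 0.93 m/s = 1.484e+04 s = 0.1717 d.
C = 0.03264·exp(−0.55·0.1717) = 0.03264·0.9099 = 0.0297 mg/L.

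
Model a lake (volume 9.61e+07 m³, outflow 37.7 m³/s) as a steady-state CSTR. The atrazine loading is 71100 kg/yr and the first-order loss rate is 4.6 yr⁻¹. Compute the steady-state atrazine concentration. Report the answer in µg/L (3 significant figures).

Outflow Q = 37.7 m³/s × 3.156e+07 s/yr = 1.19e+09 m³/yr.
Steady-state CSTR mass balance: W = Q·C + k·V·C, so C = W/(Q + kV).
Q + kV = 1.19e+09 + 4.6·9.61e+07 = 1.632e+09 m³/yr.
C = 71100/1.632e+09 = 4.357e-05 kg/m³ = 0.04357 mg/L = 43.57 µg/L.

43.6 µg/L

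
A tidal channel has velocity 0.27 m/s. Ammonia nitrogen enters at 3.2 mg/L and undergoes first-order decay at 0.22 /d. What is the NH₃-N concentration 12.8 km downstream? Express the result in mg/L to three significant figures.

Travel time t = 12.8 km / 0.27 m/s = 1.28e+04/0.27 = 4.741e+04 s = 0.5487 d.
First-order decay: C = 3.2·exp(−0.22·0.5487) = 3.2·0.8863 = 2.836 mg/L.

2.84 mg/L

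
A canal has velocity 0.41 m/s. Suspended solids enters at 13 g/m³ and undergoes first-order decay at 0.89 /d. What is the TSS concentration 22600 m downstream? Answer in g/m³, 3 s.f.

7.37 g/m³

Travel time t = 22600 m / 0.41 m/s = 2.26e+04/0.41 = 5.512e+04 s = 0.638 d.
First-order decay: C = 13·exp(−0.89·0.638) = 13·0.5668 = 7.368 g/m³.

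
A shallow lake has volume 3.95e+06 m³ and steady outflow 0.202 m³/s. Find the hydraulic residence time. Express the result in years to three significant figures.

Q = 0.202 m³/s × 3.156e+07 s/yr = 6.375e+06 m³/yr.
Hydraulic residence time τ = V/Q = 3.95e+06/6.375e+06 = 0.6196 yr.

0.620 yr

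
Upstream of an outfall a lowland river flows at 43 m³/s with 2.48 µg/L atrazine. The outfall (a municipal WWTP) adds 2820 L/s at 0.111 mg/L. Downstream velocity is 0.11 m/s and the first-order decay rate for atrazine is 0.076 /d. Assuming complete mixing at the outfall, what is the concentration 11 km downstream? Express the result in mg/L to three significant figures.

0.00839 mg/L

2820 L/s = 2.82 m³/s.
2.48 µg/L = 0.00248 mg/L.
After complete mixing, C₀ = (2.82·0.111 + 43·0.00248) / 45.82 = 0.009159 mg/L.
Travel time t = 1.1e+04 m / 0.11 m/s = 1e+05 s = 1.157 d.
C = 0.009159·exp(−0.076·1.157) = 0.009159·0.9158 = 0.008388 mg/L.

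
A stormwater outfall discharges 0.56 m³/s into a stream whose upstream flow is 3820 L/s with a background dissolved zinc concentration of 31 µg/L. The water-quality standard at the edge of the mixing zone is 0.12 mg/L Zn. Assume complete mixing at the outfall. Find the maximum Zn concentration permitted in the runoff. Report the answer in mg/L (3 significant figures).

3820 L/s = 3.82 m³/s.
31 µg/L = 0.031 mg/L.
Mass balance: 0.12·4.38 = 0.56·Cₑ + 3.82·0.031.
Cₑ = (0.5256 − 0.1184) / 0.56 = 0.7271 mg/L.

0.727 mg/L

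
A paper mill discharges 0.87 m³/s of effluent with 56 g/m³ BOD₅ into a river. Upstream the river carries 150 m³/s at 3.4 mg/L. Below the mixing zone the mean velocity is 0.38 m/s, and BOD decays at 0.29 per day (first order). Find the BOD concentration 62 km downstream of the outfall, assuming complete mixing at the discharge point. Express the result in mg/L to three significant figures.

After complete mixing, C₀ = (0.87·56 + 150·3.4) / 150.9 = 3.703 mg/L.
Travel time t = 6.2e+04 m / 0.38 m/s = 1.632e+05 s = 1.888 d.
C = 3.703·exp(−0.29·1.888) = 3.703·0.5783 = 2.142 mg/L.

2.14 mg/L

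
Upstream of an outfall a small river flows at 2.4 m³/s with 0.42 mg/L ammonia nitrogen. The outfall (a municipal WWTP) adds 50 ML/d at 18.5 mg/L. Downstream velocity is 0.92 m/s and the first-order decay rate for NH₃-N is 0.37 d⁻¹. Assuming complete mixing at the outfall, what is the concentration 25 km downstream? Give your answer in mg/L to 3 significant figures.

3.50 mg/L

50 ML/d = 0.5787 m³/s.
After complete mixing, C₀ = (0.5787·18.5 + 2.4·0.42) / 2.979 = 3.933 mg/L.
Travel time t = 2.5e+04 m / 0.92 m/s = 2.717e+04 s = 0.3145 d.
C = 3.933·exp(−0.37·0.3145) = 3.933·0.8901 = 3.501 mg/L.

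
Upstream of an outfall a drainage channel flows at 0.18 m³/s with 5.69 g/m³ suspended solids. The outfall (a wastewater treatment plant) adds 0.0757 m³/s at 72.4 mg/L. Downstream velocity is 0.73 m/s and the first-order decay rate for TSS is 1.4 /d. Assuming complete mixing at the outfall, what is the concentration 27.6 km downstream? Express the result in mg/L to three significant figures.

13.8 mg/L

After complete mixing, C₀ = (0.0757·72.4 + 0.18·5.69) / 0.2557 = 25.44 mg/L.
Travel time t = 2.76e+04 m / 0.73 m/s = 3.781e+04 s = 0.4376 d.
C = 25.44·exp(−1.4·0.4376) = 25.44·0.5419 = 13.79 mg/L.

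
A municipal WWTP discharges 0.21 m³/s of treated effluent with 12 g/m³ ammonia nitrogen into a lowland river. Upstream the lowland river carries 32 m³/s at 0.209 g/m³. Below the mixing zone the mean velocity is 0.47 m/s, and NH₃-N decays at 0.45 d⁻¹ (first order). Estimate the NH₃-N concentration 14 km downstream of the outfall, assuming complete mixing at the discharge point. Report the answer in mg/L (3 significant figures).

After complete mixing, C₀ = (0.21·12 + 32·0.209) / 32.21 = 0.2859 mg/L.
Travel time t = 1.4e+04 m / 0.47 m/s = 2.979e+04 s = 0.3448 d.
C = 0.2859·exp(−0.45·0.3448) = 0.2859·0.8563 = 0.2448 mg/L.

0.245 mg/L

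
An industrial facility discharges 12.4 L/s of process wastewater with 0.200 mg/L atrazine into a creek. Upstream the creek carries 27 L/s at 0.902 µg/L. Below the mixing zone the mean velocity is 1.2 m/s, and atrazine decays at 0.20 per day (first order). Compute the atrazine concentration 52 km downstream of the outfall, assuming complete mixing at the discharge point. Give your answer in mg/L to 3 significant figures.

0.0575 mg/L

12.4 L/s = 0.0124 m³/s.
27 L/s = 0.027 m³/s.
0.902 µg/L = 0.000902 mg/L.
After complete mixing, C₀ = (0.0124·0.2 + 0.027·0.000902) / 0.0394 = 0.06356 mg/L.
Travel time t = 5.2e+04 m / 1.2 m/s = 4.333e+04 s = 0.5015 d.
C = 0.06356·exp(−0.20·0.5015) = 0.06356·0.9046 = 0.0575 mg/L.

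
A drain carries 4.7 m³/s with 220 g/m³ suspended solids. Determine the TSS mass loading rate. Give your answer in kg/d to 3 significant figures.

89300 kg/d

Mass flux = Q·C = 4.7 m³/s × 220 g/m³ = 1034 g/s.
= 1034 g/s × 86.4 = 8.934e+04 kg/d.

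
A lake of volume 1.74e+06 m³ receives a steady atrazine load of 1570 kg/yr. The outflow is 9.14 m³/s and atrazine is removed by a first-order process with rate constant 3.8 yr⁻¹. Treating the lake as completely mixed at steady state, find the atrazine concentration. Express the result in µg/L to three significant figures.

Outflow Q = 9.14 m³/s × 3.156e+07 s/yr = 2.884e+08 m³/yr.
Steady-state CSTR mass balance: W = Q·C + k·V·C, so C = W/(Q + kV).
Q + kV = 2.884e+08 + 3.8·1.74e+06 = 2.95e+08 m³/yr.
C = 1570/2.95e+08 = 5.321e-06 kg/m³ = 0.005321 mg/L = 5.321 µg/L.

5.32 µg/L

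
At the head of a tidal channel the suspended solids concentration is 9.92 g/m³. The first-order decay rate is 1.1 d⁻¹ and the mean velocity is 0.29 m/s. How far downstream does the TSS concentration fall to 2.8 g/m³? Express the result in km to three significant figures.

From C = C₀·e^(−kt), t = ln(C₀/C)/k = ln(9.92/2.8)/1.1 = 1.265/1.1 = 1.15 d.
Distance = v·t = 0.29 m/s × 9.935e+04 s = 2.881e+04 m = 28.81 km.

28.8 km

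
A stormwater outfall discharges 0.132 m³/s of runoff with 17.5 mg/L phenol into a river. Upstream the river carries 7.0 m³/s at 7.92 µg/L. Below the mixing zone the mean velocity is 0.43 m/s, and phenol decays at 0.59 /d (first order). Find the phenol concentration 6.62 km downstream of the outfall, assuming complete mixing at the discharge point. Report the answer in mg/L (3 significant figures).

0.299 mg/L

7.92 µg/L = 0.00792 mg/L.
After complete mixing, C₀ = (0.132·17.5 + 7·0.00792) / 7.132 = 0.3317 mg/L.
Travel time t = 6620 m / 0.43 m/s = 1.54e+04 s = 0.1782 d.
C = 0.3317·exp(−0.59·0.1782) = 0.3317·0.9002 = 0.2986 mg/L.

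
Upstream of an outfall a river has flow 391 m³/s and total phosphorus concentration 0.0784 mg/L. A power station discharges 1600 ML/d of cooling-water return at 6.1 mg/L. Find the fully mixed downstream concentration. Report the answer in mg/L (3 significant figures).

0.351 mg/L

1600 ML/d = 18.52 m³/s.
By mass balance at complete mixing, C = (18.52·6.1 + 391·0.0784) / (18.52 + 391) = 143.6/409.5 = 0.3507 mg/L.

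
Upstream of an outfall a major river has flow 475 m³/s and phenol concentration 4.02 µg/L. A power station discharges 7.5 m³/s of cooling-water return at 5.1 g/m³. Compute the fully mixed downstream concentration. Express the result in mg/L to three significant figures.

0.0832 mg/L

4.02 µg/L = 0.00402 mg/L.
Conservation of mass across the mixing zone: C = (7.5·5.1 + 475·0.00402) / (7.5 + 475) = 40.16/482.5 = 0.08323 mg/L.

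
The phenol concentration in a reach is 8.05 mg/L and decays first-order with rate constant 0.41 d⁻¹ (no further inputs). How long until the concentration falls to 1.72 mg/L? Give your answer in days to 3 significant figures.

t = ln(C₀/C)/k = ln(8.05/1.72)/0.41 = 1.543/0.41 = 3.764 d.

3.76 d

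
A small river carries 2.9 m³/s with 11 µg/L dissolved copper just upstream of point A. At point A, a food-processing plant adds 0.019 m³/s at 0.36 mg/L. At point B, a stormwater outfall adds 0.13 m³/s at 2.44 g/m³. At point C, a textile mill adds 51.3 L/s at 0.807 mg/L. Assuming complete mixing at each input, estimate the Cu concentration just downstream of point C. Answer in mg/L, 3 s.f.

0.128 mg/L

11 µg/L = 0.011 mg/L.
After input A: C = (2.9·0.011 + 0.019·0.36) / 2.919 = 0.01327 mg/L.
After input B: C = (2.919·0.01327 + 0.13·2.44) / 3.049 = 0.1167 mg/L.
51.3 L/s = 0.0513 m³/s.
After input C: C = (3.049·0.1167 + 0.0513·0.807) / 3.1 = 0.1282 mg/L.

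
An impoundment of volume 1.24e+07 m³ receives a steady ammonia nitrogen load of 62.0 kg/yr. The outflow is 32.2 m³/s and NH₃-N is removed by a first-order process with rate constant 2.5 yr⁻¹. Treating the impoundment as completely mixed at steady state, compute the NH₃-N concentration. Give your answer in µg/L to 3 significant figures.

Outflow Q = 32.2 m³/s × 3.156e+07 s/yr = 1.016e+09 m³/yr.
Steady-state CSTR mass balance: W = Q·C + k·V·C, so C = W/(Q + kV).
Q + kV = 1.016e+09 + 2.5·1.24e+07 = 1.047e+09 m³/yr.
C = 62.0/1.047e+09 = 5.921e-08 kg/m³ = 5.921e-05 mg/L = 0.05921 µg/L.

0.0592 µg/L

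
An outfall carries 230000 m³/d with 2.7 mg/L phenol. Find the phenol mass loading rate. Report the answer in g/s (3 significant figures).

7.19 g/s

230000 m³/d = 2.662 m³/s.
Mass flux = Q·C = 2.662 m³/s × 2.7 g/m³ = 7.188 g/s.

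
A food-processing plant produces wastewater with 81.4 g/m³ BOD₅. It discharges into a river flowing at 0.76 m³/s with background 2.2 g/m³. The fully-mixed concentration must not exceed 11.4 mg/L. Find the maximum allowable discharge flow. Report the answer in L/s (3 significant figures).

99.9 L/s

Mass balance at complete mixing: C_std·(Q_w + Q_r) = Q_w·C_e + Q_r·C_b.
Rearranging, Q_w = Q_r·(C_std − C_b)/(C_e − C_std) = 0.76·(11.4 − 2.2) / (81.4 − 11.4) = 0.09989 m³/s.
= 99.89 L/s.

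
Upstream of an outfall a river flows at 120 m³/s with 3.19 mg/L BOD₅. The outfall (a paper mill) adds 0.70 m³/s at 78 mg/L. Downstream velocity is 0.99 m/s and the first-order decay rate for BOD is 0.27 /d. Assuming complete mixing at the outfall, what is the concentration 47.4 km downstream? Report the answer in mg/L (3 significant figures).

3.12 mg/L

After complete mixing, C₀ = (0.7·78 + 120·3.19) / 120.7 = 3.624 mg/L.
Travel time t = 4.74e+04 m / 0.99 m/s = 4.788e+04 s = 0.5542 d.
C = 3.624·exp(−0.27·0.5542) = 3.624·0.861 = 3.12 mg/L.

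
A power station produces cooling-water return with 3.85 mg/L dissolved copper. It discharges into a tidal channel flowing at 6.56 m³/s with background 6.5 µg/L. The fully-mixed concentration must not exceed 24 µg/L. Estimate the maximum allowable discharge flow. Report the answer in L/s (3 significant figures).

6.5 µg/L = 0.0065 mg/L.
24 µg/L = 0.024 mg/L.
Mass balance at complete mixing: C_std·(Q_w + Q_r) = Q_w·C_e + Q_r·C_b.
Rearranging, Q_w = Q_r·(C_std − C_b)/(C_e − C_std) = 6.56·(0.024 − 0.0065) / (3.85 − 0.024) = 0.03001 m³/s.
= 30.01 L/s.

30.0 L/s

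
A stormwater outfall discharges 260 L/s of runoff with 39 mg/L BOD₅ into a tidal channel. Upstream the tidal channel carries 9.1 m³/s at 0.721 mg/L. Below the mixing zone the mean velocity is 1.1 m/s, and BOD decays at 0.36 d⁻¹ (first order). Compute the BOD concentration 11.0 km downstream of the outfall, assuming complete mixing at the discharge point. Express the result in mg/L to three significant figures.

260 L/s = 0.26 m³/s.
After complete mixing, C₀ = (0.26·39 + 9.1·0.721) / 9.36 = 1.784 mg/L.
Travel time t = 1.1e+04 m / 1.1 m/s = 1e+04 s = 0.1157 d.
C = 1.784·exp(−0.36·0.1157) = 1.784·0.9592 = 1.711 mg/L.

1.71 mg/L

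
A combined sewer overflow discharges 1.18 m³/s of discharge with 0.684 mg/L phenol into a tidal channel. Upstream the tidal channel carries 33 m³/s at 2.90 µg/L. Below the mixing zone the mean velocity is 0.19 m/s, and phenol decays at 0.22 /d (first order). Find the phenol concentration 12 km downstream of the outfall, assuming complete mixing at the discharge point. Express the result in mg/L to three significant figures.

0.0225 mg/L

2.90 µg/L = 0.0029 mg/L.
After complete mixing, C₀ = (1.18·0.684 + 33·0.0029) / 34.18 = 0.02641 mg/L.
Travel time t = 1.2e+04 m / 0.19 m/s = 6.316e+04 s = 0.731 d.
C = 0.02641·exp(−0.22·0.731) = 0.02641·0.8514 = 0.02249 mg/L.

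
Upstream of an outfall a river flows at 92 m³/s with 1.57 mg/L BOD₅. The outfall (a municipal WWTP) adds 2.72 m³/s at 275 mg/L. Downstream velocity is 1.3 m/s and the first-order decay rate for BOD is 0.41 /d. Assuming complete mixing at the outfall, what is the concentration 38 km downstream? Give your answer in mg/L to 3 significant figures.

8.20 mg/L

After complete mixing, C₀ = (2.72·275 + 92·1.57) / 94.72 = 9.422 mg/L.
Travel time t = 3.8e+04 m / 1.3 m/s = 2.923e+04 s = 0.3383 d.
C = 9.422·exp(−0.41·0.3383) = 9.422·0.8705 = 8.202 mg/L.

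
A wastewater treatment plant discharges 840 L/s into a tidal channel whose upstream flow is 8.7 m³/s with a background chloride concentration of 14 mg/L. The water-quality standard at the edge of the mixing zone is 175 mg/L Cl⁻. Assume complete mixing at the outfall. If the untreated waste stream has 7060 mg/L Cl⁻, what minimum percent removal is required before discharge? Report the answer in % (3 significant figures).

840 L/s = 0.84 m³/s.
Mass balance: 175·9.54 = 0.84·Cₑ + 8.7·14.
Cₑ = (1669 − 121.8) / 0.84 = 1842 mg/L.
Required removal = 1 − 1842/7060 = 73.9 %.

73.9 %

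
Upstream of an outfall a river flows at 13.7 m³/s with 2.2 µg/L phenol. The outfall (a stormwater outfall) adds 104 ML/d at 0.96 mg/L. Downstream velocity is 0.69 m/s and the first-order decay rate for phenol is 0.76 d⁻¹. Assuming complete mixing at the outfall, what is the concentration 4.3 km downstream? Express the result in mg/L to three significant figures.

0.0753 mg/L

104 ML/d = 1.204 m³/s.
2.2 µg/L = 0.0022 mg/L.
After complete mixing, C₀ = (1.204·0.96 + 13.7·0.0022) / 14.9 = 0.07956 mg/L.
Travel time t = 4300 m / 0.69 m/s = 6232 s = 0.07213 d.
C = 0.07956·exp(−0.76·0.07213) = 0.07956·0.9467 = 0.07531 mg/L.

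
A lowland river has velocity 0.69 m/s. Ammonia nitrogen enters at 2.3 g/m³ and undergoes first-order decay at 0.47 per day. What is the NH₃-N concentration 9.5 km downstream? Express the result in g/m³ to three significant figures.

2.13 g/m³

Travel time t = 9.5 km / 0.69 m/s = 9500/0.69 = 1.377e+04 s = 0.1594 d.
First-order decay: C = 2.3·exp(−0.47·0.1594) = 2.3·0.9278 = 2.134 g/m³.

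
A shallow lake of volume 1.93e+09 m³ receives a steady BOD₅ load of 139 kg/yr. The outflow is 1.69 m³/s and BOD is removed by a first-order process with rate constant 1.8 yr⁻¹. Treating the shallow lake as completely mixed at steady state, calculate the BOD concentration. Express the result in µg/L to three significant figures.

0.0394 µg/L

Outflow Q = 1.69 m³/s × 3.156e+07 s/yr = 5.333e+07 m³/yr.
Steady-state CSTR mass balance: W = Q·C + k·V·C, so C = W/(Q + kV).
Q + kV = 5.333e+07 + 1.8·1.93e+09 = 3.527e+09 m³/yr.
C = 139/3.527e+09 = 3.941e-08 kg/m³ = 3.941e-05 mg/L = 0.03941 µg/L.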